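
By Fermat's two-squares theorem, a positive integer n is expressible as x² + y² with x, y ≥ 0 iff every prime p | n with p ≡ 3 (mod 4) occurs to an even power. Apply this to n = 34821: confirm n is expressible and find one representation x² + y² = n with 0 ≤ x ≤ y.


Step 1: Factor n = 34821 = 3^2 · 53 · 73.
Step 2: Check the mod-4 condition on each prime factor: 3 ≡ 3 (mod 4), exponent 2 (must be even); 53 ≡ 1 (mod 4), exponent 1; 73 ≡ 1 (mod 4), exponent 1.
All primes ≡ 3 (mod 4) appear to even exponent (or don't appear), so by the two-squares theorem n IS expressible as a sum of two squares.
Step 3: Build a representation. Group n = k² · m with k = 3 and m = 53 · 73 = 3869 (a product of primes ≡ 1 (mod 4)); a representation of m scales to one of n via (k·x)² + (k·y)² = k²(x² + y²). Each prime p ≡ 1 (mod 4) is itself a sum of two squares; find a² by testing p − a² for a perfect square:
  53: 53 − 1² = 52, 53 − 2² = 49 = 7² ⇒ 53 = 2² + 7².
  73: 73 − 1² = 72, 73 − 2² = 69, 73 − 3² = 64 = 8² ⇒ 73 = 3² + 8².
  Combine using the Brahmagupta–Fibonacci identity (a² + b²)(c² + d²) = (ac − bd)² + (ad + bc)² = (ac + bd)² + (ad − bc)²:
  53 · 73 = 3869: from (2² + 7²)(3² + 8²), take (2·3 − 7·8, 2·8 + 7·3) = (6 − 56, 16 + 21) = (-50, 37); dropping signs (only squares matter) gives (50, 37); check 50² + 37² = 2500 + 1369 = 3869 ✓.
  Scale by k = 3: (3·50, 3·37) = (150, 111).
Step 4: Order so x ≤ y and verify: 111² + 150² = 12321 + 22500 = 34821 = n. ✓

n = 34821 = 111² + 150² (one valid representation with x ≤ y).


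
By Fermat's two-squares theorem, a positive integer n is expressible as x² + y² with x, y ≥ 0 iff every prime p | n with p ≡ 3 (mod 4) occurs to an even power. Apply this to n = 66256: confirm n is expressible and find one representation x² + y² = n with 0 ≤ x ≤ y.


Step 1: Factor n = 66256 = 2^4 · 41 · 101.
Step 2: Check the mod-4 condition on each prime factor: 2 = 2 (special); 41 ≡ 1 (mod 4), exponent 1; 101 ≡ 1 (mod 4), exponent 1.
All primes ≡ 3 (mod 4) appear to even exponent (or don't appear), so by the two-squares theorem n IS expressible as a sum of two squares.
Step 3: Build a representation. Group n = k² · m with k = 4 and m = 41 · 101 = 4141 (a product of primes ≡ 1 (mod 4)); a representation of m scales to one of n via (k·x)² + (k·y)² = k²(x² + y²). Each prime p ≡ 1 (mod 4) is itself a sum of two squares; find a² by testing p − a² for a perfect square:
  41: 41 − 1² = 40, 41 − 2² = 37, 41 − 3² = 32, 41 − 4² = 25 = 5² ⇒ 41 = 4² + 5².
  101: 101 − 1² = 100 = 10² ⇒ 101 = 1² + 10².
  Combine using the Brahmagupta–Fibonacci identity (a² + b²)(c² + d²) = (ac − bd)² + (ad + bc)² = (ac + bd)² + (ad − bc)²:
  41 · 101 = 4141: from (4² + 5²)(1² + 10²), take (4·1 − 5·10, 4·10 + 5·1) = (4 − 50, 40 + 5) = (-46, 45); dropping signs (only squares matter) gives (46, 45); check 46² + 45² = 2116 + 2025 = 4141 ✓.
  Scale by k = 4: (4·46, 4·45) = (184, 180).
Step 4: Order so x ≤ y and verify: 180² + 184² = 32400 + 33856 = 66256 = n. ✓

n = 66256 = 180² + 184² (one valid representation with x ≤ y).


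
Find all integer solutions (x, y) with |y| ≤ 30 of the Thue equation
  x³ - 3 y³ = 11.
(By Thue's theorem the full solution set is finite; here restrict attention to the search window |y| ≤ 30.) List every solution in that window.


The equation is x³ - 3y³ = 11. For fixed y, x³ = 3·y³ + 11, so a solution requires the RHS to be a perfect cube.
Strategy: iterate y from -30 to 30, compute RHS = 3·y³ + 11, and check whether it is a (positive or negative) perfect cube.
Check small values of y:
  y = 0: RHS = 11 is not a perfect cube.
  y = 1: RHS = 14 is not a perfect cube.
  y = -1: RHS = 8 = (2)³ ⇒ x = 2 works.
  y = 2: RHS = 35 is not a perfect cube.
  y = -2: RHS = -13 is not a perfect cube.
  y = 3: RHS = 92 is not a perfect cube.
  y = -3: RHS = -70 is not a perfect cube.
Continuing the search up to |y| = 30 finds no further solutions beyond those listed.
Collected solutions: (2, -1).

Solutions (with |y| ≤ 30): (2, -1).


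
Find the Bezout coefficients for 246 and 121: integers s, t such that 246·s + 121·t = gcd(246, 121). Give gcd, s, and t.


Euclidean algorithm on (246, 121) — divide until remainder is 0:
  246 = 2 · 121 + 4
  121 = 30 · 4 + 1
  4 = 4 · 1 + 0
gcd(246, 121) = 1.
Track Bezout coefficients alongside the remainders: start with r₀ = 246 = a·1 + b·0 (s = 1, t = 0) and r₁ = 121 = a·0 + b·1 (s = 0, t = 1); each new remainder r_{k+1} = r_{k-1} − q_k·r_k inherits s_{k+1} = s_{k-1} − q_k·s_k, t_{k+1} = t_{k-1} − q_k·t_k, so r_k = a·s_k + b·t_k at every step:
  q = 2: r = 4, s = 1 − 2·0 = 1, t = 0 − 2·1 = -2  (check: 246·1 + 121·(-2) = 4)
  q = 30: r = 1, s = 0 − 30·1 = -30, t = 1 − 30·(-2) = 61  (check: 246·(-30) + 121·61 = 1)
The row with r = 1 (the gcd) gives the Bezout coefficients s = -30, t = 61.
Result: 246 · (-30) + 121 · (61) = 1.

gcd(246, 121) = 1; s = -30, t = 61 (check: 246·(-30) + 121·61 = 1).


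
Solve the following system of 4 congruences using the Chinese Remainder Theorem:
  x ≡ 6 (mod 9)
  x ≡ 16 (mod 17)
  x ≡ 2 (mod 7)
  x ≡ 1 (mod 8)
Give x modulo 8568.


Product of moduli M = 9 · 17 · 7 · 8 = 8568.
Merge one congruence at a time:
  Start: x ≡ 6 (mod 9).
  Combine with x ≡ 16 (mod 17); new modulus lcm = 153.
    Write x = 6 + 9·t and substitute into x ≡ 16 (mod 17): 9·t ≡ 16 − 6 = 10 (mod 17).
    The inverse of 9 mod 17 is 2 (since 9·2 = 18 = 1·17 + 1), so t ≡ 2·10 = 20 ≡ 3 (mod 17).
    Then x = 6 + 9·3 = 33, valid modulo lcm(9, 17) = 153: x ≡ 33 (mod 153).
  Combine with x ≡ 2 (mod 7); new modulus lcm = 1071.
    Write x = 33 + 153·t and substitute into x ≡ 2 (mod 7): 153·t ≡ 2 − 33 = -31 (mod 7).
    Reduce coefficients mod 7: 6·t ≡ 4 (mod 7).
    The inverse of 6 mod 7 is 6 (since 6·6 = 36 = 5·7 + 1), so t ≡ 6·4 = 24 ≡ 3 (mod 7).
    Then x = 33 + 153·3 = 492, valid modulo lcm(153, 7) = 1071: x ≡ 492 (mod 1071).
  Combine with x ≡ 1 (mod 8); new modulus lcm = 8568.
    Write x = 492 + 1071·t and substitute into x ≡ 1 (mod 8): 1071·t ≡ 1 − 492 = -491 (mod 8).
    Reduce coefficients mod 8: 7·t ≡ 5 (mod 8).
    The inverse of 7 mod 8 is 7 (since 7·7 = 49 = 6·8 + 1), so t ≡ 7·5 = 35 ≡ 3 (mod 8).
    Then x = 492 + 1071·3 = 3705, valid modulo lcm(1071, 8) = 8568: x ≡ 3705 (mod 8568).
Verify against each original: 3705 mod 9 = 6, 3705 mod 17 = 16, 3705 mod 7 = 2, 3705 mod 8 = 1.

x ≡ 3705 (mod 8568).


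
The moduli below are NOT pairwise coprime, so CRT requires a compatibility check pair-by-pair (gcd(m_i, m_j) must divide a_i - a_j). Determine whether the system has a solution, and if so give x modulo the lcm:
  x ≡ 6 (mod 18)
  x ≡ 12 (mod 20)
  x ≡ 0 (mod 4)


Moduli 18, 20, 4 are not pairwise coprime, so CRT works modulo lcm(m_i) when all pairwise compatibility conditions hold.
Pairwise compatibility: gcd(m_i, m_j) must divide a_i - a_j for every pair.
Merge one congruence at a time:
  Start: x ≡ 6 (mod 18).
  Combine with x ≡ 12 (mod 20): gcd(18, 20) = 2; 12 - 6 = 6, which IS divisible by 2, so compatible.
    Write x = 6 + 18·t and substitute into x ≡ 12 (mod 20): 18·t ≡ 12 − 6 = 6 (mod 20).
    Divide the congruence (and modulus) by g = 2: 9·t ≡ 3 (mod 10).
    The inverse of 9 mod 10 is 9 (since 9·9 = 81 = 8·10 + 1), so t ≡ 9·3 = 27 ≡ 7 (mod 10).
    Then x = 6 + 18·7 = 132, valid modulo lcm(18, 20) = 180: x ≡ 132 (mod 180).
  Combine with x ≡ 0 (mod 4): gcd(180, 4) = 4; 0 - 132 = -132, which IS divisible by 4, so compatible.
    Write x = 132 + 180·t and substitute into x ≡ 0 (mod 4): 180·t ≡ 0 − 132 = -132 (mod 4).
    Divide the congruence (and modulus) by g = 4: 45·t ≡ -33 (mod 1).
    Modulo 1 every t works; take t = 0.
    Then x = 132 + 180·0 = 132, valid modulo lcm(180, 4) = 180: x ≡ 132 (mod 180).
Verify: 132 mod 18 = 6, 132 mod 20 = 12, 132 mod 4 = 0.

x ≡ 132 (mod 180).


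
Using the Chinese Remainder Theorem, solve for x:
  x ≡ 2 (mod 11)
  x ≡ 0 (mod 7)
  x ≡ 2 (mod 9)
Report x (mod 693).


Moduli 11, 7, 9 are pairwise coprime; by CRT there is a unique solution modulo M = 11 · 7 · 9 = 693.
Solve pairwise, accumulating the modulus:
  Start with x ≡ 2 (mod 11).
  Combine with x ≡ 0 (mod 7): since gcd(11, 7) = 1, we get a unique residue mod 77.
    Write x = 2 + 11·t and substitute into x ≡ 0 (mod 7): 11·t ≡ 0 − 2 = -2 (mod 7).
    Reduce coefficients mod 7: 4·t ≡ 5 (mod 7).
    The inverse of 4 mod 7 is 2 (since 4·2 = 8 = 1·7 + 1), so t ≡ 2·5 = 10 ≡ 3 (mod 7).
    Then x = 2 + 11·3 = 35, valid modulo lcm(11, 7) = 77: x ≡ 35 (mod 77).
  Combine with x ≡ 2 (mod 9): since gcd(77, 9) = 1, we get a unique residue mod 693.
    Write x = 35 + 77·t and substitute into x ≡ 2 (mod 9): 77·t ≡ 2 − 35 = -33 (mod 9).
    Reduce coefficients mod 9: 5·t ≡ 3 (mod 9).
    The inverse of 5 mod 9 is 2 (since 5·2 = 10 = 1·9 + 1), so t ≡ 2·3 = 6 ≡ 6 (mod 9).
    Then x = 35 + 77·6 = 497, valid modulo lcm(77, 9) = 693: x ≡ 497 (mod 693).
Verify: 497 mod 11 = 2 ✓, 497 mod 7 = 0 ✓, 497 mod 9 = 2 ✓.

x ≡ 497 (mod 693).


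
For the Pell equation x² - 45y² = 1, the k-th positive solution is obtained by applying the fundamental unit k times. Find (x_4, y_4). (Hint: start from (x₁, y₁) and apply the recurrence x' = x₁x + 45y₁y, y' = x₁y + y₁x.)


Step 1: Find the fundamental solution (x₁, y₁) of x² - 45y² = 1.
  Expand √45 as a continued fraction. a₀ = ⌊√45⌋ = 6; iterate m_{k+1} = d_k·a_k − m_k, d_{k+1} = (45 − m_{k+1}²)/d_k, a_{k+1} = ⌊(a₀ + m_{k+1})/d_{k+1}⌋ (starting m₀ = 0, d₀ = 1), with convergents p_k = a_k·p_{k-1} + p_{k-2}, q_k = a_k·q_{k-1} + q_{k-2} (p₋₁ = 1, q₋₁ = 0):
  k = 0: a₀ = 6; p₀/q₀ = 6/1; p₀² − 45·q₀² = 36 − 45 = -9.
  k = 1: m = 6, d = 9, a = ⌊(6 + 6)/9⌋ = 1; p/q = (1·6 + 1)/(1·1 + 0) = 7/1; p² − 45·q² = 49 − 45 = 4.
  k = 2: m = 3, d = 4, a = ⌊(6 + 3)/4⌋ = 2; p/q = (2·7 + 6)/(2·1 + 1) = 20/3; p² − 45·q² = 400 − 405 = -5.
  k = 3: m = 5, d = 5, a = ⌊(6 + 5)/5⌋ = 2; p/q = (2·20 + 7)/(2·3 + 1) = 47/7; p² − 45·q² = 2209 − 2205 = 4.
  k = 4: m = 5, d = 4, a = ⌊(6 + 5)/4⌋ = 2; p/q = (2·47 + 20)/(2·7 + 3) = 114/17; p² − 45·q² = 12996 − 13005 = -9.
  k = 5: m = 3, d = 9, a = ⌊(6 + 3)/9⌋ = 1; p/q = (1·114 + 47)/(1·17 + 7) = 161/24; p² − 45·q² = 25921 − 25920 = 1.
  The first convergent with p² − 45·q² = 1 gives the fundamental solution (x₁, y₁) = (161, 24).
Step 2: Apply the recurrence (x_{n+1}, y_{n+1}) = (x₁x_n + 45y₁y_n, x₁y_n + y₁x_n) repeatedly.
  From (x_1, y_1) = (161, 24): x_2 = 161·161 + 45·24·24 = 51841; y_2 = 161·24 + 24·161 = 7728.
  From (x_2, y_2) = (51841, 7728): x_3 = 161·51841 + 45·24·7728 = 16692641; y_3 = 161·7728 + 24·51841 = 2488392.
  From (x_3, y_3) = (16692641, 2488392): x_4 = 161·16692641 + 45·24·2488392 = 5374978561; y_4 = 161·2488392 + 24·16692641 = 801254496.
Step 3: Verify x_4² - 45·y_4² = 28890394531209630721 - 28890394531209630720 = 1 (should be 1). ✓

(x_1, y_1) = (161, 24); (x_4, y_4) = (5374978561, 801254496).


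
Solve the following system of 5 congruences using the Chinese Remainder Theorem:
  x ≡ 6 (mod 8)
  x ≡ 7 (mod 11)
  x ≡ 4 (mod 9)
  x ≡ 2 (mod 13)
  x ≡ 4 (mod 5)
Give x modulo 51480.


Product of moduli M = 8 · 11 · 9 · 13 · 5 = 51480.
Merge one congruence at a time:
  Start: x ≡ 6 (mod 8).
  Combine with x ≡ 7 (mod 11); new modulus lcm = 88.
    Write x = 6 + 8·t and substitute into x ≡ 7 (mod 11): 8·t ≡ 7 − 6 = 1 (mod 11).
    The inverse of 8 mod 11 is 7 (since 8·7 = 56 = 5·11 + 1), so t ≡ 7·1 = 7 ≡ 7 (mod 11).
    Then x = 6 + 8·7 = 62, valid modulo lcm(8, 11) = 88: x ≡ 62 (mod 88).
  Combine with x ≡ 4 (mod 9); new modulus lcm = 792.
    Write x = 62 + 88·t and substitute into x ≡ 4 (mod 9): 88·t ≡ 4 − 62 = -58 (mod 9).
    Reduce coefficients mod 9: 7·t ≡ 5 (mod 9).
    The inverse of 7 mod 9 is 4 (since 7·4 = 28 = 3·9 + 1), so t ≡ 4·5 = 20 ≡ 2 (mod 9).
    Then x = 62 + 88·2 = 238, valid modulo lcm(88, 9) = 792: x ≡ 238 (mod 792).
  Combine with x ≡ 2 (mod 13); new modulus lcm = 10296.
    Write x = 238 + 792·t and substitute into x ≡ 2 (mod 13): 792·t ≡ 2 − 238 = -236 (mod 13).
    Reduce coefficients mod 13: 12·t ≡ 11 (mod 13).
    The inverse of 12 mod 13 is 12 (since 12·12 = 144 = 11·13 + 1), so t ≡ 12·11 = 132 ≡ 2 (mod 13).
    Then x = 238 + 792·2 = 1822, valid modulo lcm(792, 13) = 10296: x ≡ 1822 (mod 10296).
  Combine with x ≡ 4 (mod 5); new modulus lcm = 51480.
    Write x = 1822 + 10296·t and substitute into x ≡ 4 (mod 5): 10296·t ≡ 4 − 1822 = -1818 (mod 5).
    Reduce coefficients mod 5: 1·t ≡ 2 (mod 5).
    So t ≡ 2 (mod 5).
    Then x = 1822 + 10296·2 = 22414, valid modulo lcm(10296, 5) = 51480: x ≡ 22414 (mod 51480).
Verify against each original: 22414 mod 8 = 6, 22414 mod 11 = 7, 22414 mod 9 = 4, 22414 mod 13 = 2, 22414 mod 5 = 4.

x ≡ 22414 (mod 51480).


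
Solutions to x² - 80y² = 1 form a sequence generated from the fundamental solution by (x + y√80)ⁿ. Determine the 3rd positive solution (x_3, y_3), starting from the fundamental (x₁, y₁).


Step 1: Find the fundamental solution (x₁, y₁) of x² - 80y² = 1.
  Expand √80 as a continued fraction. a₀ = ⌊√80⌋ = 8; iterate m_{k+1} = d_k·a_k − m_k, d_{k+1} = (80 − m_{k+1}²)/d_k, a_{k+1} = ⌊(a₀ + m_{k+1})/d_{k+1}⌋ (starting m₀ = 0, d₀ = 1), with convergents p_k = a_k·p_{k-1} + p_{k-2}, q_k = a_k·q_{k-1} + q_{k-2} (p₋₁ = 1, q₋₁ = 0):
  k = 0: a₀ = 8; p₀/q₀ = 8/1; p₀² − 80·q₀² = 64 − 80 = -16.
  k = 1: m = 8, d = 16, a = ⌊(8 + 8)/16⌋ = 1; p/q = (1·8 + 1)/(1·1 + 0) = 9/1; p² − 80·q² = 81 − 80 = 1.
  The first convergent with p² − 80·q² = 1 gives the fundamental solution (x₁, y₁) = (9, 1).
Step 2: Apply the recurrence (x_{n+1}, y_{n+1}) = (x₁x_n + 80y₁y_n, x₁y_n + y₁x_n) repeatedly.
  From (x_1, y_1) = (9, 1): x_2 = 9·9 + 80·1·1 = 161; y_2 = 9·1 + 1·9 = 18.
  From (x_2, y_2) = (161, 18): x_3 = 9·161 + 80·1·18 = 2889; y_3 = 9·18 + 1·161 = 323.
Step 3: Verify x_3² - 80·y_3² = 8346321 - 8346320 = 1 (should be 1). ✓

(x_1, y_1) = (9, 1); (x_3, y_3) = (2889, 323).


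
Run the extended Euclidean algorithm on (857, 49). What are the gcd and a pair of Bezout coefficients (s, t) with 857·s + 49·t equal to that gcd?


Euclidean algorithm on (857, 49) — divide until remainder is 0:
  857 = 17 · 49 + 24
  49 = 2 · 24 + 1
  24 = 24 · 1 + 0
gcd(857, 49) = 1.
Track Bezout coefficients alongside the remainders: start with r₀ = 857 = a·1 + b·0 (s = 1, t = 0) and r₁ = 49 = a·0 + b·1 (s = 0, t = 1); each new remainder r_{k+1} = r_{k-1} − q_k·r_k inherits s_{k+1} = s_{k-1} − q_k·s_k, t_{k+1} = t_{k-1} − q_k·t_k, so r_k = a·s_k + b·t_k at every step:
  q = 17: r = 24, s = 1 − 17·0 = 1, t = 0 − 17·1 = -17  (check: 857·1 + 49·(-17) = 24)
  q = 2: r = 1, s = 0 − 2·1 = -2, t = 1 − 2·(-17) = 35  (check: 857·(-2) + 49·35 = 1)
The row with r = 1 (the gcd) gives the Bezout coefficients s = -2, t = 35.
Result: 857 · (-2) + 49 · (35) = 1.

gcd(857, 49) = 1; s = -2, t = 35 (check: 857·(-2) + 49·35 = 1).


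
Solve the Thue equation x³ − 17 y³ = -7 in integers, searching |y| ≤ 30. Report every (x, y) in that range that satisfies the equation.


The equation is x³ - 17y³ = -7. For fixed y, x³ = 17·y³ − 7, so a solution requires the RHS to be a perfect cube.
Strategy: iterate y from -30 to 30, compute RHS = 17·y³ − 7, and check whether it is a (positive or negative) perfect cube.
Check small values of y:
  y = 0: RHS = -7 is not a perfect cube.
  y = 1: RHS = 10 is not a perfect cube.
  y = -1: RHS = -24 is not a perfect cube.
  y = 2: RHS = 129 is not a perfect cube.
  y = -2: RHS = -143 is not a perfect cube.
  y = 3: RHS = 452 is not a perfect cube.
  y = -3: RHS = -466 is not a perfect cube.
Continuing the search up to |y| = 30 finds no solutions either.
No (x, y) in the scanned range satisfies the equation.

No integer solutions with |y| ≤ 30.


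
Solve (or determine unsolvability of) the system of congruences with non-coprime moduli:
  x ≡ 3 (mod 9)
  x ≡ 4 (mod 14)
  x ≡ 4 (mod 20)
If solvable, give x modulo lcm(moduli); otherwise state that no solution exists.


Moduli 9, 14, 20 are not pairwise coprime, so CRT works modulo lcm(m_i) when all pairwise compatibility conditions hold.
Pairwise compatibility: gcd(m_i, m_j) must divide a_i - a_j for every pair.
Merge one congruence at a time:
  Start: x ≡ 3 (mod 9).
  Combine with x ≡ 4 (mod 14): gcd(9, 14) = 1; 4 - 3 = 1, which IS divisible by 1, so compatible.
    Write x = 3 + 9·t and substitute into x ≡ 4 (mod 14): 9·t ≡ 4 − 3 = 1 (mod 14).
    The inverse of 9 mod 14 is 11 (since 9·11 = 99 = 7·14 + 1), so t ≡ 11·1 = 11 ≡ 11 (mod 14).
    Then x = 3 + 9·11 = 102, valid modulo lcm(9, 14) = 126: x ≡ 102 (mod 126).
  Combine with x ≡ 4 (mod 20): gcd(126, 20) = 2; 4 - 102 = -98, which IS divisible by 2, so compatible.
    Write x = 102 + 126·t and substitute into x ≡ 4 (mod 20): 126·t ≡ 4 − 102 = -98 (mod 20).
    Divide the congruence (and modulus) by g = 2: 63·t ≡ -49 (mod 10).
    Reduce coefficients mod 10: 3·t ≡ 1 (mod 10).
    The inverse of 3 mod 10 is 7 (since 3·7 = 21 = 2·10 + 1), so t ≡ 7·1 = 7 ≡ 7 (mod 10).
    Then x = 102 + 126·7 = 984, valid modulo lcm(126, 20) = 1260: x ≡ 984 (mod 1260).
Verify: 984 mod 9 = 3, 984 mod 14 = 4, 984 mod 20 = 4.

x ≡ 984 (mod 1260).


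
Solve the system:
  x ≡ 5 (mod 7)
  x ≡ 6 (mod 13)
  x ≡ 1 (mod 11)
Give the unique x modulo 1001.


Moduli 7, 13, 11 are pairwise coprime; by CRT there is a unique solution modulo M = 7 · 13 · 11 = 1001.
Solve pairwise, accumulating the modulus:
  Start with x ≡ 5 (mod 7).
  Combine with x ≡ 6 (mod 13): since gcd(7, 13) = 1, we get a unique residue mod 91.
    Write x = 5 + 7·t and substitute into x ≡ 6 (mod 13): 7·t ≡ 6 − 5 = 1 (mod 13).
    The inverse of 7 mod 13 is 2 (since 7·2 = 14 = 1·13 + 1), so t ≡ 2·1 = 2 ≡ 2 (mod 13).
    Then x = 5 + 7·2 = 19, valid modulo lcm(7, 13) = 91: x ≡ 19 (mod 91).
  Combine with x ≡ 1 (mod 11): since gcd(91, 11) = 1, we get a unique residue mod 1001.
    Write x = 19 + 91·t and substitute into x ≡ 1 (mod 11): 91·t ≡ 1 − 19 = -18 (mod 11).
    Reduce coefficients mod 11: 3·t ≡ 4 (mod 11).
    The inverse of 3 mod 11 is 4 (since 3·4 = 12 = 1·11 + 1), so t ≡ 4·4 = 16 ≡ 5 (mod 11).
    Then x = 19 + 91·5 = 474, valid modulo lcm(91, 11) = 1001: x ≡ 474 (mod 1001).
Verify: 474 mod 7 = 5 ✓, 474 mod 13 = 6 ✓, 474 mod 11 = 1 ✓.

x ≡ 474 (mod 1001).


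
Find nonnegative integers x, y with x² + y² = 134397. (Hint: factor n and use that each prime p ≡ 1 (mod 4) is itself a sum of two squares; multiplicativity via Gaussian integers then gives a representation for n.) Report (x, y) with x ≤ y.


Step 1: Factor n = 134397 = 3^2 · 109 · 137.
Step 2: Check the mod-4 condition on each prime factor: 3 ≡ 3 (mod 4), exponent 2 (must be even); 109 ≡ 1 (mod 4), exponent 1; 137 ≡ 1 (mod 4), exponent 1.
All primes ≡ 3 (mod 4) appear to even exponent (or don't appear), so by the two-squares theorem n IS expressible as a sum of two squares.
Step 3: Build a representation. Group n = k² · m with k = 3 and m = 109 · 137 = 14933 (a product of primes ≡ 1 (mod 4)); a representation of m scales to one of n via (k·x)² + (k·y)² = k²(x² + y²). Each prime p ≡ 1 (mod 4) is itself a sum of two squares; find a² by testing p − a² for a perfect square:
  109: 109 − 1² = 108, 109 − 2² = 105, 109 − 3² = 100 = 10² ⇒ 109 = 3² + 10².
  137: 137 − 1² = 136, 137 − 2² = 133, 137 − 3² = 128, 137 − 4² = 121 = 11² ⇒ 137 = 4² + 11².
  Combine using the Brahmagupta–Fibonacci identity (a² + b²)(c² + d²) = (ac − bd)² + (ad + bc)² = (ac + bd)² + (ad − bc)²:
  109 · 137 = 14933: from (3² + 10²)(4² + 11²), take (3·4 − 10·11, 3·11 + 10·4) = (12 − 110, 33 + 40) = (-98, 73); dropping signs (only squares matter) gives (98, 73); check 98² + 73² = 9604 + 5329 = 14933 ✓.
  Scale by k = 3: (3·98, 3·73) = (294, 219).
Step 4: Order so x ≤ y and verify: 219² + 294² = 47961 + 86436 = 134397 = n. ✓

n = 134397 = 219² + 294² (one valid representation with x ≤ y).


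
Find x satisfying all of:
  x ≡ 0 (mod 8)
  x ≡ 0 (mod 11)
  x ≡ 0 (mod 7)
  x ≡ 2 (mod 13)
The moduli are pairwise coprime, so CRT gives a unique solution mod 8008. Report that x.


Product of moduli M = 8 · 11 · 7 · 13 = 8008.
Merge one congruence at a time:
  Start: x ≡ 0 (mod 8).
  Combine with x ≡ 0 (mod 11); new modulus lcm = 88.
    Write x = 0 + 8·t and substitute into x ≡ 0 (mod 11): 8·t ≡ 0 − 0 = 0 (mod 11).
    The inverse of 8 mod 11 is 7 (since 8·7 = 56 = 5·11 + 1), so t ≡ 7·0 = 0 ≡ 0 (mod 11).
    Then x = 0 + 8·0 = 0, valid modulo lcm(8, 11) = 88: x ≡ 0 (mod 88).
  Combine with x ≡ 0 (mod 7); new modulus lcm = 616.
    Write x = 0 + 88·t and substitute into x ≡ 0 (mod 7): 88·t ≡ 0 − 0 = 0 (mod 7).
    Reduce coefficients mod 7: 4·t ≡ 0 (mod 7).
    The inverse of 4 mod 7 is 2 (since 4·2 = 8 = 1·7 + 1), so t ≡ 2·0 = 0 ≡ 0 (mod 7).
    Then x = 0 + 88·0 = 0, valid modulo lcm(88, 7) = 616: x ≡ 0 (mod 616).
  Combine with x ≡ 2 (mod 13); new modulus lcm = 8008.
    Write x = 0 + 616·t and substitute into x ≡ 2 (mod 13): 616·t ≡ 2 − 0 = 2 (mod 13).
    Reduce coefficients mod 13: 5·t ≡ 2 (mod 13).
    The inverse of 5 mod 13 is 8 (since 5·8 = 40 = 3·13 + 1), so t ≡ 8·2 = 16 ≡ 3 (mod 13).
    Then x = 0 + 616·3 = 1848, valid modulo lcm(616, 13) = 8008: x ≡ 1848 (mod 8008).
Verify against each original: 1848 mod 8 = 0, 1848 mod 11 = 0, 1848 mod 7 = 0, 1848 mod 13 = 2.

x ≡ 1848 (mod 8008).


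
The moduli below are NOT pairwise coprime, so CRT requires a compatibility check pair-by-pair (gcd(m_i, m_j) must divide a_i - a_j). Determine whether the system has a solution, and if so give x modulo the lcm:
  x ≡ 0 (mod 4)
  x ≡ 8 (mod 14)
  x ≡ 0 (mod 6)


Moduli 4, 14, 6 are not pairwise coprime, so CRT works modulo lcm(m_i) when all pairwise compatibility conditions hold.
Pairwise compatibility: gcd(m_i, m_j) must divide a_i - a_j for every pair.
Merge one congruence at a time:
  Start: x ≡ 0 (mod 4).
  Combine with x ≡ 8 (mod 14): gcd(4, 14) = 2; 8 - 0 = 8, which IS divisible by 2, so compatible.
    Write x = 0 + 4·t and substitute into x ≡ 8 (mod 14): 4·t ≡ 8 − 0 = 8 (mod 14).
    Divide the congruence (and modulus) by g = 2: 2·t ≡ 4 (mod 7).
    The inverse of 2 mod 7 is 4 (since 2·4 = 8 = 1·7 + 1), so t ≡ 4·4 = 16 ≡ 2 (mod 7).
    Then x = 0 + 4·2 = 8, valid modulo lcm(4, 14) = 28: x ≡ 8 (mod 28).
  Combine with x ≡ 0 (mod 6): gcd(28, 6) = 2; 0 - 8 = -8, which IS divisible by 2, so compatible.
    Write x = 8 + 28·t and substitute into x ≡ 0 (mod 6): 28·t ≡ 0 − 8 = -8 (mod 6).
    Divide the congruence (and modulus) by g = 2: 14·t ≡ -4 (mod 3).
    Reduce coefficients mod 3: 2·t ≡ 2 (mod 3).
    The inverse of 2 mod 3 is 2 (since 2·2 = 4 = 1·3 + 1), so t ≡ 2·2 = 4 ≡ 1 (mod 3).
    Then x = 8 + 28·1 = 36, valid modulo lcm(28, 6) = 84: x ≡ 36 (mod 84).
Verify: 36 mod 4 = 0, 36 mod 14 = 8, 36 mod 6 = 0.

x ≡ 36 (mod 84).


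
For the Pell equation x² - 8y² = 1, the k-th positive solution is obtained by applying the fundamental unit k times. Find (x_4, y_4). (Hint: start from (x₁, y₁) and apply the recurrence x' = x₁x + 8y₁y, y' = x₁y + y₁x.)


Step 1: Find the fundamental solution (x₁, y₁) of x² - 8y² = 1.
  Expand √8 as a continued fraction. a₀ = ⌊√8⌋ = 2; iterate m_{k+1} = d_k·a_k − m_k, d_{k+1} = (8 − m_{k+1}²)/d_k, a_{k+1} = ⌊(a₀ + m_{k+1})/d_{k+1}⌋ (starting m₀ = 0, d₀ = 1), with convergents p_k = a_k·p_{k-1} + p_{k-2}, q_k = a_k·q_{k-1} + q_{k-2} (p₋₁ = 1, q₋₁ = 0):
  k = 0: a₀ = 2; p₀/q₀ = 2/1; p₀² − 8·q₀² = 4 − 8 = -4.
  k = 1: m = 2, d = 4, a = ⌊(2 + 2)/4⌋ = 1; p/q = (1·2 + 1)/(1·1 + 0) = 3/1; p² − 8·q² = 9 − 8 = 1.
  The first convergent with p² − 8·q² = 1 gives the fundamental solution (x₁, y₁) = (3, 1).
Step 2: Apply the recurrence (x_{n+1}, y_{n+1}) = (x₁x_n + 8y₁y_n, x₁y_n + y₁x_n) repeatedly.
  From (x_1, y_1) = (3, 1): x_2 = 3·3 + 8·1·1 = 17; y_2 = 3·1 + 1·3 = 6.
  From (x_2, y_2) = (17, 6): x_3 = 3·17 + 8·1·6 = 99; y_3 = 3·6 + 1·17 = 35.
  From (x_3, y_3) = (99, 35): x_4 = 3·99 + 8·1·35 = 577; y_4 = 3·35 + 1·99 = 204.
Step 3: Verify x_4² - 8·y_4² = 332929 - 332928 = 1 (should be 1). ✓

(x_1, y_1) = (3, 1); (x_4, y_4) = (577, 204).


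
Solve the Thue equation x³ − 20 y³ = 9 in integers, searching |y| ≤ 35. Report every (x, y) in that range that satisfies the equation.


The equation is x³ - 20y³ = 9. For fixed y, x³ = 20·y³ + 9, so a solution requires the RHS to be a perfect cube.
Strategy: iterate y from -35 to 35, compute RHS = 20·y³ + 9, and check whether it is a (positive or negative) perfect cube.
Check small values of y:
  y = 0: RHS = 9 is not a perfect cube.
  y = 1: RHS = 29 is not a perfect cube.
  y = -1: RHS = -11 is not a perfect cube.
  y = 2: RHS = 169 is not a perfect cube.
  y = -2: RHS = -151 is not a perfect cube.
  y = 3: RHS = 549 is not a perfect cube.
  y = -3: RHS = -531 is not a perfect cube.
Continuing the search up to |y| = 35 finds no solutions either.
No (x, y) in the scanned range satisfies the equation.

No integer solutions with |y| ≤ 35.


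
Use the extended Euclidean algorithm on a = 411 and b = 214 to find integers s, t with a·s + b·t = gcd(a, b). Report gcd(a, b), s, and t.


Euclidean algorithm on (411, 214) — divide until remainder is 0:
  411 = 1 · 214 + 197
  214 = 1 · 197 + 17
  197 = 11 · 17 + 10
  17 = 1 · 10 + 7
  10 = 1 · 7 + 3
  7 = 2 · 3 + 1
  3 = 3 · 1 + 0
gcd(411, 214) = 1.
Track Bezout coefficients alongside the remainders: start with r₀ = 411 = a·1 + b·0 (s = 1, t = 0) and r₁ = 214 = a·0 + b·1 (s = 0, t = 1); each new remainder r_{k+1} = r_{k-1} − q_k·r_k inherits s_{k+1} = s_{k-1} − q_k·s_k, t_{k+1} = t_{k-1} − q_k·t_k, so r_k = a·s_k + b·t_k at every step:
  q = 1: r = 197, s = 1 − 1·0 = 1, t = 0 − 1·1 = -1  (check: 411·1 + 214·(-1) = 197)
  q = 1: r = 17, s = 0 − 1·1 = -1, t = 1 − 1·(-1) = 2  (check: 411·(-1) + 214·2 = 17)
  q = 11: r = 10, s = 1 − 11·(-1) = 12, t = -1 − 11·2 = -23  (check: 411·12 + 214·(-23) = 10)
  q = 1: r = 7, s = -1 − 1·12 = -13, t = 2 − 1·(-23) = 25  (check: 411·(-13) + 214·25 = 7)
  q = 1: r = 3, s = 12 − 1·(-13) = 25, t = -23 − 1·25 = -48  (check: 411·25 + 214·(-48) = 3)
  q = 2: r = 1, s = -13 − 2·25 = -63, t = 25 − 2·(-48) = 121  (check: 411·(-63) + 214·121 = 1)
The row with r = 1 (the gcd) gives the Bezout coefficients s = -63, t = 121.
Result: 411 · (-63) + 214 · (121) = 1.

gcd(411, 214) = 1; s = -63, t = 121 (check: 411·(-63) + 214·121 = 1).


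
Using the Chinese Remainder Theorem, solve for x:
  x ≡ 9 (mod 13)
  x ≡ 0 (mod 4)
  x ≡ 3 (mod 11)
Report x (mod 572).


Moduli 13, 4, 11 are pairwise coprime; by CRT there is a unique solution modulo M = 13 · 4 · 11 = 572.
Solve pairwise, accumulating the modulus:
  Start with x ≡ 9 (mod 13).
  Combine with x ≡ 0 (mod 4): since gcd(13, 4) = 1, we get a unique residue mod 52.
    Write x = 9 + 13·t and substitute into x ≡ 0 (mod 4): 13·t ≡ 0 − 9 = -9 (mod 4).
    Reduce coefficients mod 4: 1·t ≡ 3 (mod 4).
    So t ≡ 3 (mod 4).
    Then x = 9 + 13·3 = 48, valid modulo lcm(13, 4) = 52: x ≡ 48 (mod 52).
  Combine with x ≡ 3 (mod 11): since gcd(52, 11) = 1, we get a unique residue mod 572.
    Write x = 48 + 52·t and substitute into x ≡ 3 (mod 11): 52·t ≡ 3 − 48 = -45 (mod 11).
    Reduce coefficients mod 11: 8·t ≡ 10 (mod 11).
    The inverse of 8 mod 11 is 7 (since 8·7 = 56 = 5·11 + 1), so t ≡ 7·10 = 70 ≡ 4 (mod 11).
    Then x = 48 + 52·4 = 256, valid modulo lcm(52, 11) = 572: x ≡ 256 (mod 572).
Verify: 256 mod 13 = 9 ✓, 256 mod 4 = 0 ✓, 256 mod 11 = 3 ✓.

x ≡ 256 (mod 572).


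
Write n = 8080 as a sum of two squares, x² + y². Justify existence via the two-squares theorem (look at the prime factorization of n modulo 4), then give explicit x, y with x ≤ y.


Step 1: Factor n = 8080 = 2^4 · 5 · 101.
Step 2: Check the mod-4 condition on each prime factor: 2 = 2 (special); 5 ≡ 1 (mod 4), exponent 1; 101 ≡ 1 (mod 4), exponent 1.
All primes ≡ 3 (mod 4) appear to even exponent (or don't appear), so by the two-squares theorem n IS expressible as a sum of two squares.
Step 3: Build a representation. Group n = k² · m with k = 4 and m = 5 · 101 = 505 (a product of primes ≡ 1 (mod 4)); a representation of m scales to one of n via (k·x)² + (k·y)² = k²(x² + y²). Each prime p ≡ 1 (mod 4) is itself a sum of two squares; find a² by testing p − a² for a perfect square:
  5: 5 − 1² = 4 = 2² ⇒ 5 = 1² + 2².
  101: 101 − 1² = 100 = 10² ⇒ 101 = 1² + 10².
  Combine using the Brahmagupta–Fibonacci identity (a² + b²)(c² + d²) = (ac − bd)² + (ad + bc)² = (ac + bd)² + (ad − bc)²:
  5 · 101 = 505: from (1² + 2²)(1² + 10²), take (1·1 − 2·10, 1·10 + 2·1) = (1 − 20, 10 + 2) = (-19, 12); dropping signs (only squares matter) gives (19, 12); check 19² + 12² = 361 + 144 = 505 ✓.
  Scale by k = 4: (4·19, 4·12) = (76, 48).
Step 4: Order so x ≤ y and verify: 48² + 76² = 2304 + 5776 = 8080 = n. ✓

n = 8080 = 48² + 76² (one valid representation with x ≤ y).


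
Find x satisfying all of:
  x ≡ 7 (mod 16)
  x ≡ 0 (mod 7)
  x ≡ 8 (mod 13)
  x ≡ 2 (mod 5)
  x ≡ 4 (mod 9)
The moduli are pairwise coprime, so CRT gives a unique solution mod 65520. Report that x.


Product of moduli M = 16 · 7 · 13 · 5 · 9 = 65520.
Merge one congruence at a time:
  Start: x ≡ 7 (mod 16).
  Combine with x ≡ 0 (mod 7); new modulus lcm = 112.
    Write x = 7 + 16·t and substitute into x ≡ 0 (mod 7): 16·t ≡ 0 − 7 = -7 (mod 7).
    Reduce coefficients mod 7: 2·t ≡ 0 (mod 7).
    The inverse of 2 mod 7 is 4 (since 2·4 = 8 = 1·7 + 1), so t ≡ 4·0 = 0 ≡ 0 (mod 7).
    Then x = 7 + 16·0 = 7, valid modulo lcm(16, 7) = 112: x ≡ 7 (mod 112).
  Combine with x ≡ 8 (mod 13); new modulus lcm = 1456.
    Write x = 7 + 112·t and substitute into x ≡ 8 (mod 13): 112·t ≡ 8 − 7 = 1 (mod 13).
    Reduce coefficients mod 13: 8·t ≡ 1 (mod 13).
    The inverse of 8 mod 13 is 5 (since 8·5 = 40 = 3·13 + 1), so t ≡ 5·1 = 5 ≡ 5 (mod 13).
    Then x = 7 + 112·5 = 567, valid modulo lcm(112, 13) = 1456: x ≡ 567 (mod 1456).
  Combine with x ≡ 2 (mod 5); new modulus lcm = 7280.
    Write x = 567 + 1456·t and substitute into x ≡ 2 (mod 5): 1456·t ≡ 2 − 567 = -565 (mod 5).
    Reduce coefficients mod 5: 1·t ≡ 0 (mod 5).
    So t ≡ 0 (mod 5).
    Then x = 567 + 1456·0 = 567, valid modulo lcm(1456, 5) = 7280: x ≡ 567 (mod 7280).
  Combine with x ≡ 4 (mod 9); new modulus lcm = 65520.
    Write x = 567 + 7280·t and substitute into x ≡ 4 (mod 9): 7280·t ≡ 4 − 567 = -563 (mod 9).
    Reduce coefficients mod 9: 8·t ≡ 4 (mod 9).
    The inverse of 8 mod 9 is 8 (since 8·8 = 64 = 7·9 + 1), so t ≡ 8·4 = 32 ≡ 5 (mod 9).
    Then x = 567 + 7280·5 = 36967, valid modulo lcm(7280, 9) = 65520: x ≡ 36967 (mod 65520).
Verify against each original: 36967 mod 16 = 7, 36967 mod 7 = 0, 36967 mod 13 = 8, 36967 mod 5 = 2, 36967 mod 9 = 4.

x ≡ 36967 (mod 65520).


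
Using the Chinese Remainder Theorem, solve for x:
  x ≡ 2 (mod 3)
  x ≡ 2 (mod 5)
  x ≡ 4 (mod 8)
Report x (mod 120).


Moduli 3, 5, 8 are pairwise coprime; by CRT there is a unique solution modulo M = 3 · 5 · 8 = 120.
Solve pairwise, accumulating the modulus:
  Start with x ≡ 2 (mod 3).
  Combine with x ≡ 2 (mod 5): since gcd(3, 5) = 1, we get a unique residue mod 15.
    Write x = 2 + 3·t and substitute into x ≡ 2 (mod 5): 3·t ≡ 2 − 2 = 0 (mod 5).
    The inverse of 3 mod 5 is 2 (since 3·2 = 6 = 1·5 + 1), so t ≡ 2·0 = 0 ≡ 0 (mod 5).
    Then x = 2 + 3·0 = 2, valid modulo lcm(3, 5) = 15: x ≡ 2 (mod 15).
  Combine with x ≡ 4 (mod 8): since gcd(15, 8) = 1, we get a unique residue mod 120.
    Write x = 2 + 15·t and substitute into x ≡ 4 (mod 8): 15·t ≡ 4 − 2 = 2 (mod 8).
    Reduce coefficients mod 8: 7·t ≡ 2 (mod 8).
    The inverse of 7 mod 8 is 7 (since 7·7 = 49 = 6·8 + 1), so t ≡ 7·2 = 14 ≡ 6 (mod 8).
    Then x = 2 + 15·6 = 92, valid modulo lcm(15, 8) = 120: x ≡ 92 (mod 120).
Verify: 92 mod 3 = 2 ✓, 92 mod 5 = 2 ✓, 92 mod 8 = 4 ✓.

x ≡ 92 (mod 120).


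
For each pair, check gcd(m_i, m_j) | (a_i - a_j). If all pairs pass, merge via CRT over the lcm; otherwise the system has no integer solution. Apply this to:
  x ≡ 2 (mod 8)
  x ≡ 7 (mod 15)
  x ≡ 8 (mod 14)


Moduli 8, 15, 14 are not pairwise coprime, so CRT works modulo lcm(m_i) when all pairwise compatibility conditions hold.
Pairwise compatibility: gcd(m_i, m_j) must divide a_i - a_j for every pair.
Merge one congruence at a time:
  Start: x ≡ 2 (mod 8).
  Combine with x ≡ 7 (mod 15): gcd(8, 15) = 1; 7 - 2 = 5, which IS divisible by 1, so compatible.
    Write x = 2 + 8·t and substitute into x ≡ 7 (mod 15): 8·t ≡ 7 − 2 = 5 (mod 15).
    The inverse of 8 mod 15 is 2 (since 8·2 = 16 = 1·15 + 1), so t ≡ 2·5 = 10 ≡ 10 (mod 15).
    Then x = 2 + 8·10 = 82, valid modulo lcm(8, 15) = 120: x ≡ 82 (mod 120).
  Combine with x ≡ 8 (mod 14): gcd(120, 14) = 2; 8 - 82 = -74, which IS divisible by 2, so compatible.
    Write x = 82 + 120·t and substitute into x ≡ 8 (mod 14): 120·t ≡ 8 − 82 = -74 (mod 14).
    Divide the congruence (and modulus) by g = 2: 60·t ≡ -37 (mod 7).
    Reduce coefficients mod 7: 4·t ≡ 5 (mod 7).
    The inverse of 4 mod 7 is 2 (since 4·2 = 8 = 1·7 + 1), so t ≡ 2·5 = 10 ≡ 3 (mod 7).
    Then x = 82 + 120·3 = 442, valid modulo lcm(120, 14) = 840: x ≡ 442 (mod 840).
Verify: 442 mod 8 = 2, 442 mod 15 = 7, 442 mod 14 = 8.

x ≡ 442 (mod 840).


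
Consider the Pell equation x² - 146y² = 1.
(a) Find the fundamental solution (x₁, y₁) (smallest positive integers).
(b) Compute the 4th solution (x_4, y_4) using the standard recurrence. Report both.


Step 1: Find the fundamental solution (x₁, y₁) of x² - 146y² = 1.
  Expand √146 as a continued fraction. a₀ = ⌊√146⌋ = 12; iterate m_{k+1} = d_k·a_k − m_k, d_{k+1} = (146 − m_{k+1}²)/d_k, a_{k+1} = ⌊(a₀ + m_{k+1})/d_{k+1}⌋ (starting m₀ = 0, d₀ = 1), with convergents p_k = a_k·p_{k-1} + p_{k-2}, q_k = a_k·q_{k-1} + q_{k-2} (p₋₁ = 1, q₋₁ = 0):
  k = 0: a₀ = 12; p₀/q₀ = 12/1; p₀² − 146·q₀² = 144 − 146 = -2.
  k = 1: m = 12, d = 2, a = ⌊(12 + 12)/2⌋ = 12; p/q = (12·12 + 1)/(12·1 + 0) = 145/12; p² − 146·q² = 21025 − 21024 = 1.
  The first convergent with p² − 146·q² = 1 gives the fundamental solution (x₁, y₁) = (145, 12).
Step 2: Apply the recurrence (x_{n+1}, y_{n+1}) = (x₁x_n + 146y₁y_n, x₁y_n + y₁x_n) repeatedly.
  From (x_1, y_1) = (145, 12): x_2 = 145·145 + 146·12·12 = 42049; y_2 = 145·12 + 12·145 = 3480.
  From (x_2, y_2) = (42049, 3480): x_3 = 145·42049 + 146·12·3480 = 12194065; y_3 = 145·3480 + 12·42049 = 1009188.
  From (x_3, y_3) = (12194065, 1009188): x_4 = 145·12194065 + 146·12·1009188 = 3536236801; y_4 = 145·1009188 + 12·12194065 = 292661040.
Step 3: Verify x_4² - 146·y_4² = 12504970712746713601 - 12504970712746713600 = 1 (should be 1). ✓

(x_1, y_1) = (145, 12); (x_4, y_4) = (3536236801, 292661040).


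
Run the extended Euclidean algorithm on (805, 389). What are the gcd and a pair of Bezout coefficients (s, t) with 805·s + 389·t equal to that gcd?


Euclidean algorithm on (805, 389) — divide until remainder is 0:
  805 = 2 · 389 + 27
  389 = 14 · 27 + 11
  27 = 2 · 11 + 5
  11 = 2 · 5 + 1
  5 = 5 · 1 + 0
gcd(805, 389) = 1.
Track Bezout coefficients alongside the remainders: start with r₀ = 805 = a·1 + b·0 (s = 1, t = 0) and r₁ = 389 = a·0 + b·1 (s = 0, t = 1); each new remainder r_{k+1} = r_{k-1} − q_k·r_k inherits s_{k+1} = s_{k-1} − q_k·s_k, t_{k+1} = t_{k-1} − q_k·t_k, so r_k = a·s_k + b·t_k at every step:
  q = 2: r = 27, s = 1 − 2·0 = 1, t = 0 − 2·1 = -2  (check: 805·1 + 389·(-2) = 27)
  q = 14: r = 11, s = 0 − 14·1 = -14, t = 1 − 14·(-2) = 29  (check: 805·(-14) + 389·29 = 11)
  q = 2: r = 5, s = 1 − 2·(-14) = 29, t = -2 − 2·29 = -60  (check: 805·29 + 389·(-60) = 5)
  q = 2: r = 1, s = -14 − 2·29 = -72, t = 29 − 2·(-60) = 149  (check: 805·(-72) + 389·149 = 1)
The row with r = 1 (the gcd) gives the Bezout coefficients s = -72, t = 149.
Result: 805 · (-72) + 389 · (149) = 1.

gcd(805, 389) = 1; s = -72, t = 149 (check: 805·(-72) + 389·149 = 1).


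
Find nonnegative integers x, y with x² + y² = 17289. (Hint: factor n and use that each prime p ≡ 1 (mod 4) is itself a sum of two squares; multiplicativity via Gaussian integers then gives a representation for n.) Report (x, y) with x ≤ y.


Step 1: Factor n = 17289 = 3^2 · 17 · 113.
Step 2: Check the mod-4 condition on each prime factor: 3 ≡ 3 (mod 4), exponent 2 (must be even); 17 ≡ 1 (mod 4), exponent 1; 113 ≡ 1 (mod 4), exponent 1.
All primes ≡ 3 (mod 4) appear to even exponent (or don't appear), so by the two-squares theorem n IS expressible as a sum of two squares.
Step 3: Build a representation. Group n = k² · m with k = 3 and m = 17 · 113 = 1921 (a product of primes ≡ 1 (mod 4)); a representation of m scales to one of n via (k·x)² + (k·y)² = k²(x² + y²). Each prime p ≡ 1 (mod 4) is itself a sum of two squares; find a² by testing p − a² for a perfect square:
  17: 17 − 1² = 16 = 4² ⇒ 17 = 1² + 4².
  113: 113 − 1² = 112, 113 − 2² = 109, 113 − 3² = 104, 113 − 4² = 97, 113 − 5² = 88, 113 − 6² = 77, 113 − 7² = 64 = 8² ⇒ 113 = 7² + 8².
  Combine using the Brahmagupta–Fibonacci identity (a² + b²)(c² + d²) = (ac − bd)² + (ad + bc)² = (ac + bd)² + (ad − bc)²:
  17 · 113 = 1921: from (1² + 4²)(7² + 8²), take (1·7 − 4·8, 1·8 + 4·7) = (7 − 32, 8 + 28) = (-25, 36); dropping signs (only squares matter) gives (25, 36); check 25² + 36² = 625 + 1296 = 1921 ✓.
  Scale by k = 3: (3·25, 3·36) = (75, 108).
Step 4: Order so x ≤ y and verify: 75² + 108² = 5625 + 11664 = 17289 = n. ✓

n = 17289 = 75² + 108² (one valid representation with x ≤ y).


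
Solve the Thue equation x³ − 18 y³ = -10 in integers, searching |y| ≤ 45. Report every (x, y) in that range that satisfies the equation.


The equation is x³ - 18y³ = -10. For fixed y, x³ = 18·y³ − 10, so a solution requires the RHS to be a perfect cube.
Strategy: iterate y from -45 to 45, compute RHS = 18·y³ − 10, and check whether it is a (positive or negative) perfect cube.
Check small values of y:
  y = 0: RHS = -10 is not a perfect cube.
  y = 1: RHS = 8 = (2)³ ⇒ x = 2 works.
  y = -1: RHS = -28 is not a perfect cube.
  y = 2: RHS = 134 is not a perfect cube.
  y = -2: RHS = -154 is not a perfect cube.
  y = 3: RHS = 476 is not a perfect cube.
  y = -3: RHS = -496 is not a perfect cube.
Continuing the search up to |y| = 45 finds no further solutions beyond those listed.
Collected solutions: (2, 1).

Solutions (with |y| ≤ 45): (2, 1).


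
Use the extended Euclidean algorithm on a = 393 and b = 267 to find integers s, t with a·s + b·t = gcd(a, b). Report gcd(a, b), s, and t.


Euclidean algorithm on (393, 267) — divide until remainder is 0:
  393 = 1 · 267 + 126
  267 = 2 · 126 + 15
  126 = 8 · 15 + 6
  15 = 2 · 6 + 3
  6 = 2 · 3 + 0
gcd(393, 267) = 3.
Track Bezout coefficients alongside the remainders: start with r₀ = 393 = a·1 + b·0 (s = 1, t = 0) and r₁ = 267 = a·0 + b·1 (s = 0, t = 1); each new remainder r_{k+1} = r_{k-1} − q_k·r_k inherits s_{k+1} = s_{k-1} − q_k·s_k, t_{k+1} = t_{k-1} − q_k·t_k, so r_k = a·s_k + b·t_k at every step:
  q = 1: r = 126, s = 1 − 1·0 = 1, t = 0 − 1·1 = -1  (check: 393·1 + 267·(-1) = 126)
  q = 2: r = 15, s = 0 − 2·1 = -2, t = 1 − 2·(-1) = 3  (check: 393·(-2) + 267·3 = 15)
  q = 8: r = 6, s = 1 − 8·(-2) = 17, t = -1 − 8·3 = -25  (check: 393·17 + 267·(-25) = 6)
  q = 2: r = 3, s = -2 − 2·17 = -36, t = 3 − 2·(-25) = 53  (check: 393·(-36) + 267·53 = 3)
The row with r = 3 (the gcd) gives the Bezout coefficients s = -36, t = 53.
Result: 393 · (-36) + 267 · (53) = 3.

gcd(393, 267) = 3; s = -36, t = 53 (check: 393·(-36) + 267·53 = 3).
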